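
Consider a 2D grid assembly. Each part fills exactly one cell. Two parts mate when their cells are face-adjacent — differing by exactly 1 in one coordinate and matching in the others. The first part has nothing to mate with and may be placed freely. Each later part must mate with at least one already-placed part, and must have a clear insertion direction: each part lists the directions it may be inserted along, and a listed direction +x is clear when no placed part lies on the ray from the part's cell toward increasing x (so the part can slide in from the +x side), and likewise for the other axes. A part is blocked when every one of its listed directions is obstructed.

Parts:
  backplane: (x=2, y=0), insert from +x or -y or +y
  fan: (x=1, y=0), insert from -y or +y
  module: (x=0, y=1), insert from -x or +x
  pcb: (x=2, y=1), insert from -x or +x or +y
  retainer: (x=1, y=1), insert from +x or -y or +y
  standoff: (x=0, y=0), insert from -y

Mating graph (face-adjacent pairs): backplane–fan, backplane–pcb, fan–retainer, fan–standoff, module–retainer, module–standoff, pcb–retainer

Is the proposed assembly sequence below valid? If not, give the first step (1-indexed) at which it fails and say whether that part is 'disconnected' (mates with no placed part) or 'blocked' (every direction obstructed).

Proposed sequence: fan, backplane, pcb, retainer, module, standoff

1. fan@(1, 0) [-y clear] — {fan}
2. backplane@(2, 0) [+x clear] — {backplane, fan}
3. pcb@(2, 1) [-x clear] — {backplane, fan, pcb}
4. retainer@(1, 1) [+y clear] — {backplane, fan, pcb, retainer}
5. module@(0, 1) [-x clear] — {backplane, fan, module, pcb, retainer}
6. standoff@(0, 0) [-y clear] — {backplane, fan, module, pcb, retainer, standoff}

Valid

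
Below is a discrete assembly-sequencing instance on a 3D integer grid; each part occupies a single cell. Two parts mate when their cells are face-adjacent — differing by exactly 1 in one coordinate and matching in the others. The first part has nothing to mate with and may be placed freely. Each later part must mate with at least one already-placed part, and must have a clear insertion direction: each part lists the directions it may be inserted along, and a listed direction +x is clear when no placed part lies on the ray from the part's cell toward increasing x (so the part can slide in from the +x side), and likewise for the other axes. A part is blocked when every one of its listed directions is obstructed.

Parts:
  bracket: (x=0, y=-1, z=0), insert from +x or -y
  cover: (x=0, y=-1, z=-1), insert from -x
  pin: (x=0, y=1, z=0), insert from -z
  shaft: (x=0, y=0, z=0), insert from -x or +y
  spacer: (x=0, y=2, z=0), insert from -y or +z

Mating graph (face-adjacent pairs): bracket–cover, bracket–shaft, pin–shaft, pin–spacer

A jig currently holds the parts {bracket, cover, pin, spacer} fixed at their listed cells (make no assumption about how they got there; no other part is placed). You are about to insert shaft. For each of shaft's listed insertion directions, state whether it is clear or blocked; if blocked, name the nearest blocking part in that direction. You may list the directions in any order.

-x: ray from shaft(0, 0, 0) has no placed part ⇒ clear
+y: nearest on ray is pin@(0, 1, 0) ⇒ blocked

+y: blocked by pin; -x: clear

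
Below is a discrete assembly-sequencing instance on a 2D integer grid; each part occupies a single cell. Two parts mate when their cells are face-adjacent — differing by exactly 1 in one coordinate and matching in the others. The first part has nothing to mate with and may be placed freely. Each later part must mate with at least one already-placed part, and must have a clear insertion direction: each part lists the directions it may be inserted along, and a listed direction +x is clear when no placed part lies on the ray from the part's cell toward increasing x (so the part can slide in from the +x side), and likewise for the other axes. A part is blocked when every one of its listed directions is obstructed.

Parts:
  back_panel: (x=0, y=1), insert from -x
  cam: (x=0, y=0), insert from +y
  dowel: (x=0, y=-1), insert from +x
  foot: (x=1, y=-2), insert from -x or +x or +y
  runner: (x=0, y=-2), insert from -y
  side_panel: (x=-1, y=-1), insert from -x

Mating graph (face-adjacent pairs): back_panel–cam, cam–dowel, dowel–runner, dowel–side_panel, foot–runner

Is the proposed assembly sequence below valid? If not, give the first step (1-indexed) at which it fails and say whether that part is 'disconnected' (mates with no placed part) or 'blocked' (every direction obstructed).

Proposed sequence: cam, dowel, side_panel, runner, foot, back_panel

1. cam@(0, 0) [+y clear] — {cam}
2. dowel@(0, -1) [+x clear] — {cam, dowel}
3. side_panel@(-1, -1) [-x clear] — {cam, dowel, side_panel}
4. runner@(0, -2) [-y clear] — {cam, dowel, runner, side_panel}
5. foot@(1, -2) [+x clear] — {cam, dowel, foot, runner, side_panel}
6. back_panel@(0, 1) [-x clear] — {back_panel, cam, dowel, foot, runner, side_panel}

Valid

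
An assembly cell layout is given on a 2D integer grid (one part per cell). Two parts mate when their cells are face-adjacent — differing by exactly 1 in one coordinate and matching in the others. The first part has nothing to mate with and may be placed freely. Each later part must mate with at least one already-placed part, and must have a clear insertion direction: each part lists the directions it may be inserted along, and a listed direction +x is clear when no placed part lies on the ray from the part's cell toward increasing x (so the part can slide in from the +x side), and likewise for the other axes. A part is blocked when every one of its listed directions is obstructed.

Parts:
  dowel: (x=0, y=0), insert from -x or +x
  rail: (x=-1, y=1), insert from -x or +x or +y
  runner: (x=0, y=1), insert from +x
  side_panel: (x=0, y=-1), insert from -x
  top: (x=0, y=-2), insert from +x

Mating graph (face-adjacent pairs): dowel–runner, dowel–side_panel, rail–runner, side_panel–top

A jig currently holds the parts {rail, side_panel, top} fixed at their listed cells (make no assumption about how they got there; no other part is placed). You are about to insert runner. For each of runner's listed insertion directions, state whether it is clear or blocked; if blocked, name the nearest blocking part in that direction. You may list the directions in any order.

+x: ray from runner(0, 1) has no placed part ⇒ clear

+x: clear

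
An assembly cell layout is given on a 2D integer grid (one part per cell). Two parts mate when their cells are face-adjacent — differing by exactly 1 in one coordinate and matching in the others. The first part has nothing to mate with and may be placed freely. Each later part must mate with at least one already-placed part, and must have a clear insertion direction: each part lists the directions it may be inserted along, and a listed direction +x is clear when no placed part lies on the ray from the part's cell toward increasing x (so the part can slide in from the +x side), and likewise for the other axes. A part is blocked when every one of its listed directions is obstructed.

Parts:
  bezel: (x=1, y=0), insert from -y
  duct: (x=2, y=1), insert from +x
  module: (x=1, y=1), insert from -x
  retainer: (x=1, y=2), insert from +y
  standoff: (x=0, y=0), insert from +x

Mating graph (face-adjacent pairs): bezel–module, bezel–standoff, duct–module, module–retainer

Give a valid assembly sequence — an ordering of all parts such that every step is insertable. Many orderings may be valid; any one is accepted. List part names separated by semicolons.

standoff; bezel; module; retainer; duct

1. standoff@(0, 0) [+x clear] — {standoff}
2. bezel@(1, 0) [-y clear] — {bezel, standoff}
3. module@(1, 1) [-x clear] — {bezel, module, standoff}
4. retainer@(1, 2) [+y clear] — {bezel, module, retainer, standoff}
5. duct@(2, 1) [+x clear] — {bezel, duct, module, retainer, standoff}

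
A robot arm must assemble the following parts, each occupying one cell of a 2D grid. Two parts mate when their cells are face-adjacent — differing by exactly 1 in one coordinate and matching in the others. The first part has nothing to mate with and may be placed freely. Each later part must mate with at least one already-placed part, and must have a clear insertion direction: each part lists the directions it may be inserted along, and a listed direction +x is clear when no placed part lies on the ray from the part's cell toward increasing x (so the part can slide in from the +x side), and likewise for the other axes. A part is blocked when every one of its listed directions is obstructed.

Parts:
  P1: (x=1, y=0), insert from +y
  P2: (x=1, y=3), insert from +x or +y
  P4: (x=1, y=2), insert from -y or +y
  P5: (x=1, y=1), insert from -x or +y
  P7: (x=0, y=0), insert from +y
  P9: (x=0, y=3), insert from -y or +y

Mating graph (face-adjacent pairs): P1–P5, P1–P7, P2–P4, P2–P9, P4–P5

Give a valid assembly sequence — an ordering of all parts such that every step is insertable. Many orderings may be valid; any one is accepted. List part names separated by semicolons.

1. P7@(0, 0) [+y clear] — {P7}
2. P1@(1, 0) [+y clear] — {P1, P7}
3. P5@(1, 1) [-x clear] — {P1, P5, P7}
4. P4@(1, 2) [+y clear] — {P1, P4, P5, P7}
5. P2@(1, 3) [+x clear] — {P1, P2, P4, P5, P7}
6. P9@(0, 3) [+y clear] — {P1, P2, P4, P5, P7, P9}

P7; P1; P5; P4; P2; P9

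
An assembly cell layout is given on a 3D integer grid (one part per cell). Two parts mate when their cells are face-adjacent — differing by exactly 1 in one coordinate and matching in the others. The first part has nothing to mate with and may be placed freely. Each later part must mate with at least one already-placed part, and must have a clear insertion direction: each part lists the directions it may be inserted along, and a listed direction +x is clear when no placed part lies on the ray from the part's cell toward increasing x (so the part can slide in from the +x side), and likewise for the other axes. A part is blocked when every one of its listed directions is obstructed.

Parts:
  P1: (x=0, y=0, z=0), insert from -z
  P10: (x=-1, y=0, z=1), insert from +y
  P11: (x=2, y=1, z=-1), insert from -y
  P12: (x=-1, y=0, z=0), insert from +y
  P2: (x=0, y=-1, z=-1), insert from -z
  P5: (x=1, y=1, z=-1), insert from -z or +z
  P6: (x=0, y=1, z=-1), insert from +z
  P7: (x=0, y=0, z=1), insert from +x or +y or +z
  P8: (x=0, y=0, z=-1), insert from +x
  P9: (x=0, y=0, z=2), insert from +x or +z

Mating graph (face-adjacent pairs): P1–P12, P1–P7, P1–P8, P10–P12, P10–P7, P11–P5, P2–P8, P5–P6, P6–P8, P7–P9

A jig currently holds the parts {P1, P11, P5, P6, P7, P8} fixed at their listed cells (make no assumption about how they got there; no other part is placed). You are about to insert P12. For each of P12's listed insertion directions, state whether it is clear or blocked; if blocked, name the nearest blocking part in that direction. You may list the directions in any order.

+y: clear

+y: ray from P12(-1, 0, 0) has no placed part ⇒ clear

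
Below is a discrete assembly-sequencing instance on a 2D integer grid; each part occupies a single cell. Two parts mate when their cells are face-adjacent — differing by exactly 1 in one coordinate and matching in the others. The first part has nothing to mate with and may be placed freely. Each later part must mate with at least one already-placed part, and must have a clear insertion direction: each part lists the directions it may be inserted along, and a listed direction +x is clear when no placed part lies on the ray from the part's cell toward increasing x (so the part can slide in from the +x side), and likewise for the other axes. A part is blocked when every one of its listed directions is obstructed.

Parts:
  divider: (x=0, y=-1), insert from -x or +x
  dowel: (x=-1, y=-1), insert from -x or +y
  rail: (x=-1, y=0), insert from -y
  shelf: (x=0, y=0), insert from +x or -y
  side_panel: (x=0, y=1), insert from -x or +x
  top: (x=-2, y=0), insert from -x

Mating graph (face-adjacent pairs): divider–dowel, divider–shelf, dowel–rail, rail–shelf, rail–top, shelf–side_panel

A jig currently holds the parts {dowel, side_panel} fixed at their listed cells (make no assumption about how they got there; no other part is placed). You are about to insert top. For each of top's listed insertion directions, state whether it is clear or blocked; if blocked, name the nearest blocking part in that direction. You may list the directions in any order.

-x: clear

-x: ray from top(-2, 0) has no placed part ⇒ clear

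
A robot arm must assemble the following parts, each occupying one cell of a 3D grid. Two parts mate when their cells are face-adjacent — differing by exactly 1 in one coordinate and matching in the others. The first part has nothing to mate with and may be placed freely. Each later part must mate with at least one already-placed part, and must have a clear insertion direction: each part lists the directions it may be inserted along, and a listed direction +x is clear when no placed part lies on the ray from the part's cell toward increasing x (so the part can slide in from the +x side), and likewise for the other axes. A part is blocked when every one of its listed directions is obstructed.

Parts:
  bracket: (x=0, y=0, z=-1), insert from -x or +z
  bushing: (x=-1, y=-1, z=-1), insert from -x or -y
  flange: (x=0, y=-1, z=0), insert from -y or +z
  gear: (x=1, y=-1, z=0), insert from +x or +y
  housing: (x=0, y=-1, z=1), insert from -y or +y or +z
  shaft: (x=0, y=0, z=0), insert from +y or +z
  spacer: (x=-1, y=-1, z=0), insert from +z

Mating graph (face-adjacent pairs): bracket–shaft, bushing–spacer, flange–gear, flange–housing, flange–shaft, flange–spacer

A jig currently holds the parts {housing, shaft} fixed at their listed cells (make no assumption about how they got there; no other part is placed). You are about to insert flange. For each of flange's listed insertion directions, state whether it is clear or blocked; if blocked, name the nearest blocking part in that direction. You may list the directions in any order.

-y: ray from flange(0, -1, 0) has no placed part ⇒ clear
+z: nearest on ray is housing@(0, -1, 1) ⇒ blocked

+z: blocked by housing; -y: clear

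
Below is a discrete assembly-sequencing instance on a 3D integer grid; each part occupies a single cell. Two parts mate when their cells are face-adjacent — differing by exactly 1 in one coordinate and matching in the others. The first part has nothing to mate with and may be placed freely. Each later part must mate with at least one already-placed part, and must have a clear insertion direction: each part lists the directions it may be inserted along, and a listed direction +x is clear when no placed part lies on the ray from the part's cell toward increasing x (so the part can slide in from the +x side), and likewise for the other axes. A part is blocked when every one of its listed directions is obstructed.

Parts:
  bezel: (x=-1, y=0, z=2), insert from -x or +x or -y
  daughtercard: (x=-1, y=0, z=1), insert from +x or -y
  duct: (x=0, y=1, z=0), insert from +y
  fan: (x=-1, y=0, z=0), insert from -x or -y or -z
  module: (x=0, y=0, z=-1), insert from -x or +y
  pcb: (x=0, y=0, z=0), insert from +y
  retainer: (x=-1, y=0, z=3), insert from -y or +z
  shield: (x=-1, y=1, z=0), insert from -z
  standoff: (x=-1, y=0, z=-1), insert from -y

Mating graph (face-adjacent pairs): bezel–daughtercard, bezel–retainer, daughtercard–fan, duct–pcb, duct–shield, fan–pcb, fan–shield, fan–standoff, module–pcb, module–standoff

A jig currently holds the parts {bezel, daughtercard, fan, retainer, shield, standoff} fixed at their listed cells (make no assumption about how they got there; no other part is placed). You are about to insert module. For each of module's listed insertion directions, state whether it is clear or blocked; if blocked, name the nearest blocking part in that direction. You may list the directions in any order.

-x: nearest on ray is standoff@(-1, 0, -1) ⇒ blocked
+y: ray from module(0, 0, -1) has no placed part ⇒ clear

+y: clear; -x: blocked by standoff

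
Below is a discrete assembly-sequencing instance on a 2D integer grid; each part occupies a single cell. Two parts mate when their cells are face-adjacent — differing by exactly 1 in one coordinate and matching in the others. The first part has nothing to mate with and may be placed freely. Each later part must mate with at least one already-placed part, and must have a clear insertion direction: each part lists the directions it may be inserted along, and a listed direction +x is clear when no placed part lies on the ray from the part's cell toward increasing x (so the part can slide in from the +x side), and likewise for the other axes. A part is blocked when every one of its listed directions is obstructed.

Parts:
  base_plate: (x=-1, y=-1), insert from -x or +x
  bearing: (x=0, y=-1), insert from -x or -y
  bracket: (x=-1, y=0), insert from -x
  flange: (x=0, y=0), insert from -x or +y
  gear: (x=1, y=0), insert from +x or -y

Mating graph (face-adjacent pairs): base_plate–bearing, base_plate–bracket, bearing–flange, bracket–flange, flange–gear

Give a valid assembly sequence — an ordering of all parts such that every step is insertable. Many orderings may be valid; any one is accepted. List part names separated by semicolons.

gear; flange; bracket; bearing; base_plate

1. gear@(1, 0) [+x clear] — {gear}
2. flange@(0, 0) [-x clear] — {flange, gear}
3. bracket@(-1, 0) [-x clear] — {bracket, flange, gear}
4. bearing@(0, -1) [-x clear] — {bearing, bracket, flange, gear}
5. base_plate@(-1, -1) [-x clear] — {base_plate, bearing, bracket, flange, gear}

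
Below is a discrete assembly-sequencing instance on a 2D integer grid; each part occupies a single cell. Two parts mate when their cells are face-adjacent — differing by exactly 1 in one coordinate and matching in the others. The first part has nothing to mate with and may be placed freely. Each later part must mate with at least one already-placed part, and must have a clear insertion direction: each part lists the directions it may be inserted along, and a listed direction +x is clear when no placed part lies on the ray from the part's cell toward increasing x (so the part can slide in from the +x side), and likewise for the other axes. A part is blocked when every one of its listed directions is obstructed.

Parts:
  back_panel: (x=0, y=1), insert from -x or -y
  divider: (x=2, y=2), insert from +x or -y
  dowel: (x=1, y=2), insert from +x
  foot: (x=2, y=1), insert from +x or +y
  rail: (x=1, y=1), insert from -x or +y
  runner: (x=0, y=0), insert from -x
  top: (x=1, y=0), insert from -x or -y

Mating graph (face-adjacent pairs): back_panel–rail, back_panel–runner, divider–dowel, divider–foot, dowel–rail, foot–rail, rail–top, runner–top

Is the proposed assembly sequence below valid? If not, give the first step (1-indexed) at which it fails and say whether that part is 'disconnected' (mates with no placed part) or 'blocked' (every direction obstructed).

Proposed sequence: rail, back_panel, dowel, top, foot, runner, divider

Valid

1. rail@(1, 1) [-x clear] — {rail}
2. back_panel@(0, 1) [-x clear] — {back_panel, rail}
3. dowel@(1, 2) [+x clear] — {back_panel, dowel, rail}
4. top@(1, 0) [-x clear] — {back_panel, dowel, rail, top}
5. foot@(2, 1) [+x clear] — {back_panel, dowel, foot, rail, top}
6. runner@(0, 0) [-x clear] — {back_panel, dowel, foot, rail, runner, top}
7. divider@(2, 2) [+x clear] — {back_panel, divider, dowel, foot, rail, runner, top}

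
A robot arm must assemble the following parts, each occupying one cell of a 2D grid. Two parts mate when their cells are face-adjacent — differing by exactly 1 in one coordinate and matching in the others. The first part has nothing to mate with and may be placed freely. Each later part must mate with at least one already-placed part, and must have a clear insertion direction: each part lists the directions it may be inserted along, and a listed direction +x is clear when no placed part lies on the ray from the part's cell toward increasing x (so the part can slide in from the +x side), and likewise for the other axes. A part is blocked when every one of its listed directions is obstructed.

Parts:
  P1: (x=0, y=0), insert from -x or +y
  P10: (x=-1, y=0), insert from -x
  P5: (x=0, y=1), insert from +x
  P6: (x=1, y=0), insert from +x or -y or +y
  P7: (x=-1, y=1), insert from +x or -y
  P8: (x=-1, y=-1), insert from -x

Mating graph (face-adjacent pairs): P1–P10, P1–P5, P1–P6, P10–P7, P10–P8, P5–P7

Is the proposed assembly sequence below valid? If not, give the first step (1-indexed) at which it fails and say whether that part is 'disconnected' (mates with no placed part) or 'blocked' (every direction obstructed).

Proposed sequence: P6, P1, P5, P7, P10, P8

1. P6@(1, 0) [+x clear] — {P6}
2. P1@(0, 0) [-x clear] — {P1, P6}
3. P5@(0, 1) [+x clear] — {P1, P5, P6}
4. P7@(-1, 1) [-y clear] — {P1, P5, P6, P7}
5. P10@(-1, 0) [-x clear] — {P1, P10, P5, P6, P7}
6. P8@(-1, -1) [-x clear] — {P1, P10, P5, P6, P7, P8}

Valid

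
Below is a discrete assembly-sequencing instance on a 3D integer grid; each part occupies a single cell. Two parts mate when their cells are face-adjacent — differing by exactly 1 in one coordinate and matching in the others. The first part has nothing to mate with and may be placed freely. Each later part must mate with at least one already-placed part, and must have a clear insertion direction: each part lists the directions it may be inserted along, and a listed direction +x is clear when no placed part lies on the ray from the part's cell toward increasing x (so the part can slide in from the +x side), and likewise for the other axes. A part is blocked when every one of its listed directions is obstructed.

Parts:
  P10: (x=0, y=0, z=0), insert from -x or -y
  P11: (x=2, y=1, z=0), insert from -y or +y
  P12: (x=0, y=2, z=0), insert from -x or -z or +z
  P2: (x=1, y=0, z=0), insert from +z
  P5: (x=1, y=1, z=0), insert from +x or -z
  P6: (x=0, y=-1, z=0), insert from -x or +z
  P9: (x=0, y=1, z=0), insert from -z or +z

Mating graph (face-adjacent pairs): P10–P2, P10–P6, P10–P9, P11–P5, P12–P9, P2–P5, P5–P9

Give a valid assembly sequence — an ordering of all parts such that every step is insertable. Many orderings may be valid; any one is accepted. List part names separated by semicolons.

P12; P9; P10; P6; P5; P11; P2

1. P12@(0, 2, 0) [-x clear] — {P12}
2. P9@(0, 1, 0) [-z clear] — {P12, P9}
3. P10@(0, 0, 0) [-x clear] — {P10, P12, P9}
4. P6@(0, -1, 0) [-x clear] — {P10, P12, P6, P9}
5. P5@(1, 1, 0) [+x clear] — {P10, P12, P5, P6, P9}
6. P11@(2, 1, 0) [-y clear] — {P10, P11, P12, P5, P6, P9}
7. P2@(1, 0, 0) [+z clear] — {P10, P11, P12, P2, P5, P6, P9}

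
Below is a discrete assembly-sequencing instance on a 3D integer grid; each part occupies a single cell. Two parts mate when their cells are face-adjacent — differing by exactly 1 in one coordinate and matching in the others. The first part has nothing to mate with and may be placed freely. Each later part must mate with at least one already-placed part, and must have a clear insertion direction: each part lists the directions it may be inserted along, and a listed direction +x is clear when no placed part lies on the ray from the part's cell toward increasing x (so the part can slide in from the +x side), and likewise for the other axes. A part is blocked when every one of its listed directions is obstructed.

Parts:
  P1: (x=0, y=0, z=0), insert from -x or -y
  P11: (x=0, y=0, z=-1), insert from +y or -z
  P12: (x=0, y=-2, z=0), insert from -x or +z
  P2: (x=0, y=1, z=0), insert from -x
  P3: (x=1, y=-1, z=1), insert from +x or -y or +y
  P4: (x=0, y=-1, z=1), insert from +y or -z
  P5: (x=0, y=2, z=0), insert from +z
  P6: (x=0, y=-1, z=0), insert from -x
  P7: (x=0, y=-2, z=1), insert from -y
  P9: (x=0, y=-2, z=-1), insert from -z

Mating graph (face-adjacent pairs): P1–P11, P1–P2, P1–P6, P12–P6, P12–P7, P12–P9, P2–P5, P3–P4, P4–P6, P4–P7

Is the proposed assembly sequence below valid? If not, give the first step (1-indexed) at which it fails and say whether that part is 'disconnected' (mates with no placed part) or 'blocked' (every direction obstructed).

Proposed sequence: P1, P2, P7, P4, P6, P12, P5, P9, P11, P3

Invalid at step 3 (disconnected)

1. P1@(0, 0, 0) [-x clear] — {P1}
2. P2@(0, 1, 0) [-x clear] — {P1, P2}
3. P7@(0, -2, 1) — no placed neighbour ⇒ disconnected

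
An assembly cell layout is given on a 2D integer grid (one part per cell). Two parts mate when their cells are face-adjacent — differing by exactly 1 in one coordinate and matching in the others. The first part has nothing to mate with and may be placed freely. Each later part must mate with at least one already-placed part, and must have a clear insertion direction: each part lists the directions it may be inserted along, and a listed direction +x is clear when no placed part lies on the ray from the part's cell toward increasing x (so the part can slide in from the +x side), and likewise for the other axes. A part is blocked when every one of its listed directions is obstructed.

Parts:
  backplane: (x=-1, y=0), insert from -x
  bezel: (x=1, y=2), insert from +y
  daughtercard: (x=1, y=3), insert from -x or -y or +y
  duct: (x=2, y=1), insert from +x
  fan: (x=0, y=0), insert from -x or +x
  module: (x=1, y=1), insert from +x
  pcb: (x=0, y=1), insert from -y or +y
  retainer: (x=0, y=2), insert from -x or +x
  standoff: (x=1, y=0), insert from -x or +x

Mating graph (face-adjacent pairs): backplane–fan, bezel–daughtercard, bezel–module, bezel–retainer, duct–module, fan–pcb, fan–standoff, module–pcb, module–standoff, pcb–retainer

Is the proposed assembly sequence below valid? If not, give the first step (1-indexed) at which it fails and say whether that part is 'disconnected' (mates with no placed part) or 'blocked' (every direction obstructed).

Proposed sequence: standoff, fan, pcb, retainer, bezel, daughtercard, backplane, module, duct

Valid

1. standoff@(1, 0) [-x clear] — {standoff}
2. fan@(0, 0) [-x clear] — {fan, standoff}
3. pcb@(0, 1) [+y clear] — {fan, pcb, standoff}
4. retainer@(0, 2) [-x clear] — {fan, pcb, retainer, standoff}
5. bezel@(1, 2) [+y clear] — {bezel, fan, pcb, retainer, standoff}
6. daughtercard@(1, 3) [-x clear] — {bezel, daughtercard, fan, pcb, retainer, standoff}
7. backplane@(-1, 0) [-x clear] — {backplane, bezel, daughtercard, fan, pcb, retainer, standoff}
8. module@(1, 1) [+x clear] — {backplane, bezel, daughtercard, fan, module, pcb, retainer, standoff}
9. duct@(2, 1) [+x clear] — {backplane, bezel, daughtercard, duct, fan, module, pcb, retainer, standoff}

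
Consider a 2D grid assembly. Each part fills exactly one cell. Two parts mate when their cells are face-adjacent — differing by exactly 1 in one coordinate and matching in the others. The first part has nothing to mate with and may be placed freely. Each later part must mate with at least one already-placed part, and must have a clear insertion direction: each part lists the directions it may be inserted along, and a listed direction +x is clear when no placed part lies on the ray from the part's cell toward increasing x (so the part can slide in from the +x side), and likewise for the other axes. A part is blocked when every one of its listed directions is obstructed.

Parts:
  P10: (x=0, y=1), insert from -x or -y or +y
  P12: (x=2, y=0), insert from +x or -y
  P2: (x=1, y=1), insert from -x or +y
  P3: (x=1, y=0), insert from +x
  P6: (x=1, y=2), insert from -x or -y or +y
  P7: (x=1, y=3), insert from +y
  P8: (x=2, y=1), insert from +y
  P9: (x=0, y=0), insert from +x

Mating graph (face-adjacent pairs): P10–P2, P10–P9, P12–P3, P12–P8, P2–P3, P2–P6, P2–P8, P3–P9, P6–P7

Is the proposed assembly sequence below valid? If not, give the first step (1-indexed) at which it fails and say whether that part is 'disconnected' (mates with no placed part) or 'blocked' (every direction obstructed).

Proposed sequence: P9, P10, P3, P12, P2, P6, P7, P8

Valid

1. P9@(0, 0) [+x clear] — {P9}
2. P10@(0, 1) [-x clear] — {P10, P9}
3. P3@(1, 0) [+x clear] — {P10, P3, P9}
4. P12@(2, 0) [+x clear] — {P10, P12, P3, P9}
5. P2@(1, 1) [+y clear] — {P10, P12, P2, P3, P9}
6. P6@(1, 2) [-x clear] — {P10, P12, P2, P3, P6, P9}
7. P7@(1, 3) [+y clear] — {P10, P12, P2, P3, P6, P7, P9}
8. P8@(2, 1) [+y clear] — {P10, P12, P2, P3, P6, P7, P8, P9}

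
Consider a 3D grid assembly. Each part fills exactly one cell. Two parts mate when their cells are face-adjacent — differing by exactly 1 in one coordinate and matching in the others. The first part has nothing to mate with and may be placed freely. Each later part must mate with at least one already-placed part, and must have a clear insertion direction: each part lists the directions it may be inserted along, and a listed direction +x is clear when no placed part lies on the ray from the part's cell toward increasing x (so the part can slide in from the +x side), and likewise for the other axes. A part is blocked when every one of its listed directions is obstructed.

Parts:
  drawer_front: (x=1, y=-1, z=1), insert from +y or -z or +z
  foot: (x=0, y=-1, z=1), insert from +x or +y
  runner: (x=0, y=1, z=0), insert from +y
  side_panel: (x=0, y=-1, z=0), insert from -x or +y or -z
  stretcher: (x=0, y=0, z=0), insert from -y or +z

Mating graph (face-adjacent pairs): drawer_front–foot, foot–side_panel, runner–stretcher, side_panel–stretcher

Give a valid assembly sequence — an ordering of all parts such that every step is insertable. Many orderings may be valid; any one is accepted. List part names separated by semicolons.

1. drawer_front@(1, -1, 1) [+y clear] — {drawer_front}
2. foot@(0, -1, 1) [+y clear] — {drawer_front, foot}
3. side_panel@(0, -1, 0) [-x clear] — {drawer_front, foot, side_panel}
4. stretcher@(0, 0, 0) [+z clear] — {drawer_front, foot, side_panel, stretcher}
5. runner@(0, 1, 0) [+y clear] — {drawer_front, foot, runner, side_panel, stretcher}

drawer_front; foot; side_panel; stretcher; runner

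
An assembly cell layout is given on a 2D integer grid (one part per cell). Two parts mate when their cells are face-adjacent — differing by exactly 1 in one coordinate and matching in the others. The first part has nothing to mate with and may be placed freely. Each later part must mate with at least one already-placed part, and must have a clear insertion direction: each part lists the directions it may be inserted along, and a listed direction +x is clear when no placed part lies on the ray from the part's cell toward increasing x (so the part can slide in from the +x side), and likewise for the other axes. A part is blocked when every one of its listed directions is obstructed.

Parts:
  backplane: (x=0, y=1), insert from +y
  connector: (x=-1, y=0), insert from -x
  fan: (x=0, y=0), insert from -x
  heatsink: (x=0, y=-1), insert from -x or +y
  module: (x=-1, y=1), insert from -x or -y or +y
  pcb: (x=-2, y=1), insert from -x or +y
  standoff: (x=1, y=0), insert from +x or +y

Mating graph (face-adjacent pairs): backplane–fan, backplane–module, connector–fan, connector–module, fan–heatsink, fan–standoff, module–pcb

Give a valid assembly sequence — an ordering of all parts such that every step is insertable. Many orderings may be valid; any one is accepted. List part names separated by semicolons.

1. pcb@(-2, 1) [-x clear] — {pcb}
2. module@(-1, 1) [-y clear] — {module, pcb}
3. backplane@(0, 1) [+y clear] — {backplane, module, pcb}
4. fan@(0, 0) [-x clear] — {backplane, fan, module, pcb}
5. standoff@(1, 0) [+x clear] — {backplane, fan, module, pcb, standoff}
6. heatsink@(0, -1) [-x clear] — {backplane, fan, heatsink, module, pcb, standoff}
7. connector@(-1, 0) [-x clear] — {backplane, connector, fan, heatsink, module, pcb, standoff}

pcb; module; backplane; fan; standoff; heatsink; connector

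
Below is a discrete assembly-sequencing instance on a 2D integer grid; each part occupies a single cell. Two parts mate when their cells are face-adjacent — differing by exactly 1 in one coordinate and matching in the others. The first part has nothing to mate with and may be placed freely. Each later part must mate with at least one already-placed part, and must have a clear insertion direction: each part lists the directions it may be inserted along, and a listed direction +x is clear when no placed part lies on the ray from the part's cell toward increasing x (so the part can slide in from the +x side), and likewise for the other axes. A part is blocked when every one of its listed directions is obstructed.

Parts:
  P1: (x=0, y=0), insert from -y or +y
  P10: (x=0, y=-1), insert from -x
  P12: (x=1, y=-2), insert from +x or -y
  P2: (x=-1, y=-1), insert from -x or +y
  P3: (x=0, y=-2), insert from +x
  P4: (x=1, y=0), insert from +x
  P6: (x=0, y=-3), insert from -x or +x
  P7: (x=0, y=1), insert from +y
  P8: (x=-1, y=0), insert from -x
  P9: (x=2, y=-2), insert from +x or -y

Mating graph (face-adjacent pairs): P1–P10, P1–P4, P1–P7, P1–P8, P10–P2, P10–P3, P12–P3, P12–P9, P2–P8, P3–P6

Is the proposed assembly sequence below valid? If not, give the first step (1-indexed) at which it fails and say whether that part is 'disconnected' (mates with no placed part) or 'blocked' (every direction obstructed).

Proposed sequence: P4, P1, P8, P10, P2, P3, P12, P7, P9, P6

1. P4@(1, 0) [+x clear] — {P4}
2. P1@(0, 0) [-y clear] — {P1, P4}
3. P8@(-1, 0) [-x clear] — {P1, P4, P8}
4. P10@(0, -1) [-x clear] — {P1, P10, P4, P8}
5. P2@(-1, -1) [-x clear] — {P1, P10, P2, P4, P8}
6. P3@(0, -2) [+x clear] — {P1, P10, P2, P3, P4, P8}
7. P12@(1, -2) [+x clear] — {P1, P10, P12, P2, P3, P4, P8}
8. P7@(0, 1) [+y clear] — {P1, P10, P12, P2, P3, P4, P7, P8}
9. P9@(2, -2) [+x clear] — {P1, P10, P12, P2, P3, P4, P7, P8, P9}
10. P6@(0, -3) [-x clear] — {P1, P10, P12, P2, P3, P4, P6, P7, P8, P9}

Valid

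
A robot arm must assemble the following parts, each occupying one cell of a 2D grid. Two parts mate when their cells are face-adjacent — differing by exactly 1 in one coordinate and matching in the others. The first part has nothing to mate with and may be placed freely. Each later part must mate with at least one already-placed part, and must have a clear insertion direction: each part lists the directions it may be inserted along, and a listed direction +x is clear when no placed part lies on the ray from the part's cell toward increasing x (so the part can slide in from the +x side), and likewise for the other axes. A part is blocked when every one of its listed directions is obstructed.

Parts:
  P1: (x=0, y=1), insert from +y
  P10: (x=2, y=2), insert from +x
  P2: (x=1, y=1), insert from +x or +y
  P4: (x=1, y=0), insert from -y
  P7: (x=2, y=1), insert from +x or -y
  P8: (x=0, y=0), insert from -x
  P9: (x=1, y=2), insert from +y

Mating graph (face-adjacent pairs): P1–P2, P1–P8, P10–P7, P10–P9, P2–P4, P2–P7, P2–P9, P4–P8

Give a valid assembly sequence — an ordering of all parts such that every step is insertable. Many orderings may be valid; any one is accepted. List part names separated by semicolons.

1. P8@(0, 0) [-x clear] — {P8}
2. P4@(1, 0) [-y clear] — {P4, P8}
3. P1@(0, 1) [+y clear] — {P1, P4, P8}
4. P2@(1, 1) [+x clear] — {P1, P2, P4, P8}
5. P7@(2, 1) [+x clear] — {P1, P2, P4, P7, P8}
6. P10@(2, 2) [+x clear] — {P1, P10, P2, P4, P7, P8}
7. P9@(1, 2) [+y clear] — {P1, P10, P2, P4, P7, P8, P9}

P8; P4; P1; P2; P7; P10; P9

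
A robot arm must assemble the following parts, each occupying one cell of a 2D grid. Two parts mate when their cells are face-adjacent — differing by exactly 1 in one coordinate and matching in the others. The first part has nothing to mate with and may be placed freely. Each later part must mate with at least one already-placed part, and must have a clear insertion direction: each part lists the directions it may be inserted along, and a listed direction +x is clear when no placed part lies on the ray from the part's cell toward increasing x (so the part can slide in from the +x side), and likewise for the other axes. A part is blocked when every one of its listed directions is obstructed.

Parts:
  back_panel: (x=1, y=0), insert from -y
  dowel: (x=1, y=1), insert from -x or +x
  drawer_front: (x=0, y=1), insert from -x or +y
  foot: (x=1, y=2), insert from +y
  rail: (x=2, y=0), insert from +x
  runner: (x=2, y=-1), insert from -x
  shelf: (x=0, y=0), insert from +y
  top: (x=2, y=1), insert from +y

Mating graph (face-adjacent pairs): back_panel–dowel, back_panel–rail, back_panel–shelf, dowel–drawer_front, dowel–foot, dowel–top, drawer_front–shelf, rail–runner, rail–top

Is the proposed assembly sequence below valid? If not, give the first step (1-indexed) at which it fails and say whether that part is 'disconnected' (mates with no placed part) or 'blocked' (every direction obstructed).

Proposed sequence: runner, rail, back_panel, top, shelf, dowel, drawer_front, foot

Valid

1. runner@(2, -1) [-x clear] — {runner}
2. rail@(2, 0) [+x clear] — {rail, runner}
3. back_panel@(1, 0) [-y clear] — {back_panel, rail, runner}
4. top@(2, 1) [+y clear] — {back_panel, rail, runner, top}
5. shelf@(0, 0) [+y clear] — {back_panel, rail, runner, shelf, top}
6. dowel@(1, 1) [-x clear] — {back_panel, dowel, rail, runner, shelf, top}
7. drawer_front@(0, 1) [-x clear] — {back_panel, dowel, drawer_front, rail, runner, shelf, top}
8. foot@(1, 2) [+y clear] — {back_panel, dowel, drawer_front, foot, rail, runner, shelf, top}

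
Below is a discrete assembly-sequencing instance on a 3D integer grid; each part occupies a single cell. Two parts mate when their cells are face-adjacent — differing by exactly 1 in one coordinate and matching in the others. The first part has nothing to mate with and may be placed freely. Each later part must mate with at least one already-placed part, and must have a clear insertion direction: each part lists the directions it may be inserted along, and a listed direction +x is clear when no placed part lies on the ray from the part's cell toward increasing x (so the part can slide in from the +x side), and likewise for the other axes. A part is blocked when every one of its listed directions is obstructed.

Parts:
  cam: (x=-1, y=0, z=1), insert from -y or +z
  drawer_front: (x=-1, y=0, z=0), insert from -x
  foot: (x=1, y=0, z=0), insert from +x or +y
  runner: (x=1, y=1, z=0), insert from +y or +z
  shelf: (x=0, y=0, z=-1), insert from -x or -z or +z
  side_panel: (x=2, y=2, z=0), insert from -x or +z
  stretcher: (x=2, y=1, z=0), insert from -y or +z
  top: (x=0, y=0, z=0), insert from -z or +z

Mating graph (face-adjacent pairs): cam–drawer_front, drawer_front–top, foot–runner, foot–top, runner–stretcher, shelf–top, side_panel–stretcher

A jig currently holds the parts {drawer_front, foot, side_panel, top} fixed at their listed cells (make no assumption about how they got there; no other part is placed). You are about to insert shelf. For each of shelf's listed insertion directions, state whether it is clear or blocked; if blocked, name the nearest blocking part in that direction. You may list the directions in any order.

+z: blocked by top; -x: clear; -z: clear

-x: ray from shelf(0, 0, -1) has no placed part ⇒ clear
-z: ray from shelf(0, 0, -1) has no placed part ⇒ clear
+z: nearest on ray is top@(0, 0, 0) ⇒ blocked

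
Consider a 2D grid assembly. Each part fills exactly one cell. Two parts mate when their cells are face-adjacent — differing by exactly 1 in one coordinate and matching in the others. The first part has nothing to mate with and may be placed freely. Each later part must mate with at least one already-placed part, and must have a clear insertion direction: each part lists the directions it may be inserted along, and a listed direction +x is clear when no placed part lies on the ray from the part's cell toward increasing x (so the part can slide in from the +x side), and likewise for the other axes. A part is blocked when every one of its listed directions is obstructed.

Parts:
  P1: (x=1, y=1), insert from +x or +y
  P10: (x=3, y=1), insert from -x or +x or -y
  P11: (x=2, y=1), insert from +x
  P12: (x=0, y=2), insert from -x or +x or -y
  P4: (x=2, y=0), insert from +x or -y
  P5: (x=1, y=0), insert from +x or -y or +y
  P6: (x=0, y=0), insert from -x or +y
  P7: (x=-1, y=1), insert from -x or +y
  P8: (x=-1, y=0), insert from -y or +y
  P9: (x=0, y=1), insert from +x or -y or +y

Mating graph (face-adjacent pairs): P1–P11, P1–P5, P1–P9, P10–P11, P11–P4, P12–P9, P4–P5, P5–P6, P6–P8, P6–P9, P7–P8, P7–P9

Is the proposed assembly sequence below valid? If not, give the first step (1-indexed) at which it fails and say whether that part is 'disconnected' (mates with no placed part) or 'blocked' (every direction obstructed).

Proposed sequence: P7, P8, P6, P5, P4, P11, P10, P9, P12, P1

Valid

1. P7@(-1, 1) [-x clear] — {P7}
2. P8@(-1, 0) [-y clear] — {P7, P8}
3. P6@(0, 0) [+y clear] — {P6, P7, P8}
4. P5@(1, 0) [+x clear] — {P5, P6, P7, P8}
5. P4@(2, 0) [+x clear] — {P4, P5, P6, P7, P8}
6. P11@(2, 1) [+x clear] — {P11, P4, P5, P6, P7, P8}
7. P10@(3, 1) [+x clear] — {P10, P11, P4, P5, P6, P7, P8}
8. P9@(0, 1) [+y clear] — {P10, P11, P4, P5, P6, P7, P8, P9}
9. P12@(0, 2) [-x clear] — {P10, P11, P12, P4, P5, P6, P7, P8, P9}
10. P1@(1, 1) [+y clear] — {P1, P10, P11, P12, P4, P5, P6, P7, P8, P9}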